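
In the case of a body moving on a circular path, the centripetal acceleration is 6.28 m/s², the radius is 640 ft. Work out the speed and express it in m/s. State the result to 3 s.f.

Rearranging: v = √(a·r).
a = 6.28 m/s²; r = 640 ft = 195.1 m.
v = 35.00 m/s

35.0 m/s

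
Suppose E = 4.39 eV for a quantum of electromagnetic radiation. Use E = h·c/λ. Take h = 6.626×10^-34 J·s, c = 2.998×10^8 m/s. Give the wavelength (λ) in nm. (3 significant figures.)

Solving E = h·c/λ for λ: λ = hc/E.
E = 4.39 eV = 7.034×10^-19 J; h = 6.626×10^-34 J·s; c = 2.998×10^8 m/s.
λ = 2.824×10^-7 m
2.824×10^-7 m × (1 nm / 1.000×10^-9 m) = 282.4 nm

282 nm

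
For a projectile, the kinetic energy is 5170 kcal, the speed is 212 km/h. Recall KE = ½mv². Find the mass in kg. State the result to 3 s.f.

12500 kg

Solving KE = ½mv² for m: m = 2·KE/v².
KE = 5170 kcal = 2.163×10^7 J; v = 212 km/h = 58.89 m/s.
m = 12475 kg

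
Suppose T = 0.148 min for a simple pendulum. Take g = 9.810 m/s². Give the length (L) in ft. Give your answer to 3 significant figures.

64.3 ft

Rearranging: L = g·(T/2π)².
T = 0.148 min = 8.880 s; g = 9.810 m/s².
L = 19.59 m
19.59 m × (1 ft / 0.3048 m) = 64.29 ft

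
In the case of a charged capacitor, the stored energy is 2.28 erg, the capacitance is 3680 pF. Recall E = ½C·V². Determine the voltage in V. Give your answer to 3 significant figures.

Solving E = ½C·V² for V: V = √(2E/C).
E = 2.28 erg = 2.280×10^-7 J; C = 3680 pF = 3.680×10^-9 F.
V = 11.13 V  (the unit combination reduces to kg·m²/(A·s³) = V)

11.1 V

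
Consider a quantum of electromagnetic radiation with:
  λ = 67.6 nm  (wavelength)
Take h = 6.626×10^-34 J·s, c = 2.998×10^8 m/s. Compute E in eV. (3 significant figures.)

18.3 eV

E is given directly by: E = hc/λ.
λ = 67.6 nm = 6.760×10^-8 m; h = 6.626×10^-34 J·s; c = 2.998×10^8 m/s.
E = 2.939×10^-18 J
2.939×10^-18 J × (1 eV / 1.602×10^-19 J) = 18.34 eV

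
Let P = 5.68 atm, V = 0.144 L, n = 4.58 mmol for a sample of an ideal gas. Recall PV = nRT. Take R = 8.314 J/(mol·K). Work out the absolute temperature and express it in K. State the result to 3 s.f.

2180 K

From the ideal-gas law: T = PV/(nR).
P = 5.68 atm = 5.755×10^5 Pa; V = 0.144 L = 1.440×10^-4 m³; n = 4.58 mmol = 0.004580 mol; R = 8.314 J/(mol·K).
T = 2176 K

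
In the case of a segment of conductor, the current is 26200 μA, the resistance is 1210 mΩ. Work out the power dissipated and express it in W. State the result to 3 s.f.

Directly: P = I²R.
I = 26200 μA = 0.02620 A; R = 1210 mΩ = 1.210 Ω.
P = 8.306×10^-4 W  (the unit combination reduces to kg·m²/s³ = W)

8.31×10^-4 W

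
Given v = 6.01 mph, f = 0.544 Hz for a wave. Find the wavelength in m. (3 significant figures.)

Solving v = f·λ for λ: λ = v/f.
v = 6.01 mph = 2.687 m/s; f = 0.544 Hz.
λ = 4.939 m

4.94 m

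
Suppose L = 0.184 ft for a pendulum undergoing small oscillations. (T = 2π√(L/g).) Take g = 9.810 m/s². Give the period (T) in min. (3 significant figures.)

0.00792 min

T is given directly by: T = 2π√(L/g).
L = 0.184 ft = 0.05608 m; g = 9.810 m/s².
T = 0.4751 s
0.4751 s × (1 min / 60.00 s) = 0.007918 min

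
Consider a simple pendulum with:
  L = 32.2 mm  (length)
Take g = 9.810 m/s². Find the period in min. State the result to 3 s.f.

Directly: T = 2π√(L/g).
L = 32.2 mm = 0.03220 m; g = 9.810 m/s².
T = 0.3600 s
0.3600 s × (1 min / 60.00 s) = 0.006000 min

0.00600 min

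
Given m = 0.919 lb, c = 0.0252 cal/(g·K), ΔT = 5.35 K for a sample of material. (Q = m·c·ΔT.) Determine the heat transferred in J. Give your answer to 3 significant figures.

Directly: Q = mcΔT.
m = 0.919 lb = 0.4169 kg; c = 0.0252 cal/(g·K) = 105.4 J/(kg·K); ΔT = 5.35 K.
Q = 235.1 J

235 J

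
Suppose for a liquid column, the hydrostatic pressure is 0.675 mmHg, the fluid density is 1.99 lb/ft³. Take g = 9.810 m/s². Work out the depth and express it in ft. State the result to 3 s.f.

Rearranging: h = P/(ρ·g).
P = 0.675 mmHg = 89.99 Pa; ρ = 1.99 lb/ft³ = 31.88 kg/m³; g = 9.810 m/s².
h = 0.2878 m
0.2878 m × (1 ft / 0.3048 m) = 0.9442 ft

0.944 ft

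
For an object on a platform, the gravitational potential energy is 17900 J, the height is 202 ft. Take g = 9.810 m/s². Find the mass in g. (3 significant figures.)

Rearranging: m = PE/(g·h).
PE = 17900 J; h = 202 ft = 61.57 m; g = 9.810 m/s².
m = 29.64 kg
29.64 kg × (1 g / 0.001000 kg) = 29636 g

29600 g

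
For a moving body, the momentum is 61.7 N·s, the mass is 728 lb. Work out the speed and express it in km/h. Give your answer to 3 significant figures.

Rearranging: v = p/m.
p = 61.7 N·s = 61.70 kg·m/s; m = 728 lb = 330.2 kg.
v = 0.1868 m/s
0.1868 m/s × (1 km/h / 0.2778 m/s) = 0.6727 km/h

0.673 km/h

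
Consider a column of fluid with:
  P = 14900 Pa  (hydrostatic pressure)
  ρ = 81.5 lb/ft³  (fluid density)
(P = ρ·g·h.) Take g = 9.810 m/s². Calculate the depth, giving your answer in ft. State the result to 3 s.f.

Rearranging: h = P/(ρ·g).
P = 14900 Pa; ρ = 81.5 lb/ft³ = 1306 kg/m³; g = 9.810 m/s².
h = 1.163 m
1.163 m × (1 ft / 0.3048 m) = 3.817 ft

3.82 ft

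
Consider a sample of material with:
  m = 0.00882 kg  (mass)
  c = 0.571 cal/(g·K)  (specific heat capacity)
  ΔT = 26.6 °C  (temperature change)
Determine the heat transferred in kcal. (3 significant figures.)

Directly: Q = mcΔT.
m = 0.00882 kg; c = 0.571 cal/(g·K) = 2389 J/(kg·K); ΔT = 26.6 °C = 26.60 K.
Q = 560.5 J  (the unit combination reduces to kg·m²/s² = J)
560.5 J × (1 kcal / 4184 J) = 0.1340 kcal

0.134 kcal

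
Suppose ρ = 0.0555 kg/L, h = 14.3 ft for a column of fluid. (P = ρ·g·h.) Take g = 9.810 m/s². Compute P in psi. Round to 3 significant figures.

Directly: P = ρgh.
ρ = 0.0555 kg/L = 55.50 kg/m³; h = 14.3 ft = 4.359 m; g = 9.810 m/s².
P = 2373 Pa
2373 Pa × (1 psi / 6895 Pa) = 0.3442 psi

0.344 psi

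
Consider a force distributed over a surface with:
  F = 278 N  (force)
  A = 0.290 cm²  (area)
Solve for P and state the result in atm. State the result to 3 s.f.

Directly: P = F/A.
F = 278 N; A = 0.290 cm² = 2.900×10^-5 m².
P = 9.586×10^6 Pa  (the unit combination reduces to kg/(m·s²) = Pa)
9.586×10^6 Pa × (1 atm / 1.013×10^5 Pa) = 94.61 atm

94.6 atm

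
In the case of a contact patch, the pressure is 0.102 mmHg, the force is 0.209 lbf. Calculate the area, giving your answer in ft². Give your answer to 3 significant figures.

0.736 ft²

Rearranging: A = F/P.
P = 0.102 mmHg = 13.60 Pa; F = 0.209 lbf = 0.9297 N.
A = 0.06836 m²
0.06836 m² × (1 ft² / 0.09290 m²) = 0.7359 ft²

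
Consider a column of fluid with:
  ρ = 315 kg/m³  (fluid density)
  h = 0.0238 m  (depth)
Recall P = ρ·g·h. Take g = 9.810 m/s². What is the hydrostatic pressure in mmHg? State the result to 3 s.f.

Directly: P = ρgh.
ρ = 315 kg/m³; h = 0.0238 m; g = 9.810 m/s².
P = 73.55 Pa
73.55 Pa × (1 mmHg / 133.3 Pa) = 0.5516 mmHg

0.552 mmHg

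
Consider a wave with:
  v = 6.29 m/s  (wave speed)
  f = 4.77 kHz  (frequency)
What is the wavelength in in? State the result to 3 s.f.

Rearranging: λ = v/f.
v = 6.29 m/s; f = 4.77 kHz = 4770 Hz.
λ = 0.001319 m
0.001319 m × (1 in / 0.02540 m) = 0.05192 in

0.0519 in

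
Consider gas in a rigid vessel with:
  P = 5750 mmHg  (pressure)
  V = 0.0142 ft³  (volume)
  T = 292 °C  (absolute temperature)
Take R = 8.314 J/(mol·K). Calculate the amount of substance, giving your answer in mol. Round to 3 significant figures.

0.0656 mol

From the ideal-gas law: n = PV/(RT).
P = 5750 mmHg = 7.666×10^5 Pa; V = 0.0142 ft³ = 4.021×10^-4 m³; T = 292 °C = 565.1 K; R = 8.314 J/(mol·K).
n = 0.06560 mol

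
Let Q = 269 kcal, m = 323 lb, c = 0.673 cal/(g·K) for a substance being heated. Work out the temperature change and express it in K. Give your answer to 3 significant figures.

Rearranging Q = m·c·ΔT for ΔT: ΔT = Q/(m·c).
Q = 269 kcal = 1.125×10^6 J; m = 323 lb = 146.5 kg; c = 0.673 cal/(g·K) = 2816 J/(kg·K).
ΔT = 2.728 K

2.73 K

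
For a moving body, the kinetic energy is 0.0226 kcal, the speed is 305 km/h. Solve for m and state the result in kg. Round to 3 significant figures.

0.0263 kg

Rearranging KE = ½mv² for m: m = 2·KE/v².
KE = 0.0226 kcal = 94.56 J; v = 305 km/h = 84.72 m/s.
m = 0.02635 kg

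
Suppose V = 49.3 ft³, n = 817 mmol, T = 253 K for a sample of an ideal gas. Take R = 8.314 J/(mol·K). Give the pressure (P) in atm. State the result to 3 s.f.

Directly: P = nRT/V.
V = 49.3 ft³ = 1.396 m³; n = 817 mmol = 0.8170 mol; T = 253 K; R = 8.314 J/(mol·K).
P = 1231 Pa
1231 Pa × (1 atm / 1.013×10^5 Pa) = 0.01215 atm

0.0121 atm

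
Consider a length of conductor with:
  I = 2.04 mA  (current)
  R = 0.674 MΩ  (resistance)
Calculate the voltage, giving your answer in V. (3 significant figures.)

1370 V

Directly: V = IR.
I = 2.04 mA = 0.002040 A; R = 0.674 MΩ = 6.740×10^5 Ω.
V = 1375 V  (the unit combination reduces to kg·m²/(A·s³) = V)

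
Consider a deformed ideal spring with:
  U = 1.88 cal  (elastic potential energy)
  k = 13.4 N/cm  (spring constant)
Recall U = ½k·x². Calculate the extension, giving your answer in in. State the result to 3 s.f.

4.27 in

Solving U = ½k·x² for x: x = √(2U/k).
U = 1.88 cal = 7.866 J; k = 13.4 N/cm = 1340 N/m.
x = 0.1084 m
0.1084 m × (1 in / 0.02540 m) = 4.266 in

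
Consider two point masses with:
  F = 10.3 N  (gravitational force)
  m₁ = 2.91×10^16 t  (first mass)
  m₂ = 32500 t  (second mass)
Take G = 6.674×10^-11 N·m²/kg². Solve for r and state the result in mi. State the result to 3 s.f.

From Newton's law of gravitation: r = √(G·m₁m₂/F).
F = 10.3 N; m₁ = 2.91×10^16 t = 2.910×10^19 kg; m₂ = 32500 t = 3.250×10^7 kg; G = 6.674×10^-11 N·m²/kg².
r = 7.828×10^7 m
7.828×10^7 m × (1 mi / 1609 m) = 48642 mi

48600 mi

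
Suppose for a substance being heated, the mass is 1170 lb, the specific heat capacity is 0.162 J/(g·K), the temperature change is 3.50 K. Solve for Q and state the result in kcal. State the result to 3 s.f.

Directly: Q = mcΔT.
m = 1170 lb = 530.7 kg; c = 0.162 J/(g·K) = 162.0 J/(kg·K); ΔT = 3.50 K.
Q = 3.009×10^5 J
3.009×10^5 J × (1 kcal / 4184 J) = 71.92 kcal

71.9 kcal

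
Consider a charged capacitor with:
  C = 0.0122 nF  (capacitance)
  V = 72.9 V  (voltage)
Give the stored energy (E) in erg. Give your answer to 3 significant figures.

0.324 erg

E is given directly by: E = ½CV².
C = 0.0122 nF = 1.220×10^-11 F; V = 72.9 V.
E = 3.242×10^-8 J
3.242×10^-8 J × (1 erg / 1.000×10^-7 J) = 0.3242 erg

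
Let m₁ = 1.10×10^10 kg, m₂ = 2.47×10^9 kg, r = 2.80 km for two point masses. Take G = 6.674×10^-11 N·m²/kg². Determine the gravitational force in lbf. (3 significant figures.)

F is given directly by: F = Gm₁m₂/r².
m₁ = 1.10×10^10 kg; m₂ = 2.47×10^9 kg; r = 2.80 km = 2800 m; G = 6.674×10^-11 N·m²/kg².
F = 231.3 N  (the unit combination reduces to kg·m/s² = N)
231.3 N × (1 lbf / 4.448 N) = 52.00 lbf

52.0 lbf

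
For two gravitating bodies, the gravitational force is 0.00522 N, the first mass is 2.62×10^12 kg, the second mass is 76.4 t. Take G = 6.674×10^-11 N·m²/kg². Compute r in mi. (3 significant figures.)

31.4 mi

Rearranging F = G·m₁·m₂/r² for r: r = √(G·m₁m₂/F).
F = 0.00522 N; m₁ = 2.62×10^12 kg; m₂ = 76.4 t = 76400 kg; G = 6.674×10^-11 N·m²/kg².
r = 50589 m
50589 m × (1 mi / 1609 m) = 31.43 mi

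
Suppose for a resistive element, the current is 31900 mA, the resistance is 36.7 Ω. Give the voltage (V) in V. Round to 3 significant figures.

1170 V

Directly: V = IR.
I = 31900 mA = 31.90 A; R = 36.7 Ω.
V = 1171 V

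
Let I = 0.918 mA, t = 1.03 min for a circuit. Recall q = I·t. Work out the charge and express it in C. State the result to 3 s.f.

Directly: q = It.
I = 0.918 mA = 9.180×10^-4 A; t = 1.03 min = 61.80 s.
q = 0.05673 C

0.0567 C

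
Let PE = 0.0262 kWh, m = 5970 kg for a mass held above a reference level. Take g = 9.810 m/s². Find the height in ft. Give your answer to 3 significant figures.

5.28 ft

Rearranging PE = m·g·h for h: h = PE/(m·g).
PE = 0.0262 kWh = 94320 J; m = 5970 kg; g = 9.810 m/s².
h = 1.610 m
1.610 m × (1 ft / 0.3048 m) = 5.284 ft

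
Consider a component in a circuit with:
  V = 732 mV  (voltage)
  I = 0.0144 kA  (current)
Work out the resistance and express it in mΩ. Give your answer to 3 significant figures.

From Ohm's law: R = V/I.
V = 732 mV = 0.7320 V; I = 0.0144 kA = 14.40 A.
R = 0.05083 Ω
0.05083 Ω × (1 mΩ / 0.001000 Ω) = 50.83 mΩ

50.8 mΩ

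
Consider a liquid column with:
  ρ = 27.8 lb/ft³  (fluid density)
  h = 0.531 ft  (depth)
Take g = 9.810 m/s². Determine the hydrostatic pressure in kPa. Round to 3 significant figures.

0.707 kPa

Directly: P = ρgh.
ρ = 27.8 lb/ft³ = 445.3 kg/m³; h = 0.531 ft = 0.1618 m; g = 9.810 m/s².
P = 707.0 Pa  (the unit combination reduces to kg/(m·s²) = Pa)
707.0 Pa × (1 kPa / 1000 Pa) = 0.7070 kPa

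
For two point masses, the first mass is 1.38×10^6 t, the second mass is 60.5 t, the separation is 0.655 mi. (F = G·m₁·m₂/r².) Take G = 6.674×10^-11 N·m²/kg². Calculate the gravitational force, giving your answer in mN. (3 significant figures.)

Directly: F = Gm₁m₂/r².
m₁ = 1.38×10^6 t = 1.380×10^9 kg; m₂ = 60.5 t = 60500 kg; r = 0.655 mi = 1054 m; G = 6.674×10^-11 N·m²/kg².
F = 0.005015 N
0.005015 N × (1 mN / 0.001000 N) = 5.015 mN

5.01 mN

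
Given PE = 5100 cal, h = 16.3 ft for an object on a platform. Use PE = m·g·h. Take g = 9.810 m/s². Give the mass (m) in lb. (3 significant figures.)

Rearranging PE = m·g·h for m: m = PE/(g·h).
PE = 5100 cal = 21338 J; h = 16.3 ft = 4.968 m; g = 9.810 m/s².
m = 437.8 kg
437.8 kg × (1 lb / 0.4536 kg) = 965.2 lb

965 lb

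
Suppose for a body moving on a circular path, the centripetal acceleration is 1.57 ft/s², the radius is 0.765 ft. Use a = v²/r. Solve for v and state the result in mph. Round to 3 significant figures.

Rearranging a = v²/r for v: v = √(a·r).
a = 1.57 ft/s² = 0.4785 m/s²; r = 0.765 ft = 0.2332 m.
v = 0.3340 m/s
0.3340 m/s × (1 mph / 0.4470 m/s) = 0.7472 mph

0.747 mph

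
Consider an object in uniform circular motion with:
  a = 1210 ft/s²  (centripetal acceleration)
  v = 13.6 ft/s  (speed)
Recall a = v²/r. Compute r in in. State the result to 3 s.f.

1.83 in

Solving a = v²/r for r: r = v²/a.
a = 1210 ft/s² = 368.8 m/s²; v = 13.6 ft/s = 4.145 m/s.
r = 0.04659 m
0.04659 m × (1 in / 0.02540 m) = 1.834 in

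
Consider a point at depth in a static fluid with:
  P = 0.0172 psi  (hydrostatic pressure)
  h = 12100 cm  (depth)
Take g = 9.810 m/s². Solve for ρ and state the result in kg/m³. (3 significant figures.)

0.0999 kg/m³

Rearranging P = ρ·g·h for ρ: ρ = P/(g·h).
P = 0.0172 psi = 118.6 Pa; h = 12100 cm = 121.0 m; g = 9.810 m/s².
ρ = 0.09991 kg/m³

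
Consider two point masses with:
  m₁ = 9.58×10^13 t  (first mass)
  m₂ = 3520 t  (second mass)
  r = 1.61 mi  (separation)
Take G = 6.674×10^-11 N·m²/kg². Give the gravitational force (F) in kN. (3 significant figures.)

From Newton's law of gravitation: F = Gm₁m₂/r².
m₁ = 9.58×10^13 t = 9.580×10^16 kg; m₂ = 3520 t = 3.520×10^6 kg; r = 1.61 mi = 2591 m; G = 6.674×10^-11 N·m²/kg².
F = 3.352×10^6 N
3.352×10^6 N × (1 kN / 1000 N) = 3352 kN

3350 kN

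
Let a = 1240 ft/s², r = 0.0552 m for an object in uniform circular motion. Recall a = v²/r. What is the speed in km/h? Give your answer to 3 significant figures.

16.4 km/h

Rearranging: v = √(a·r).
a = 1240 ft/s² = 378.0 m/s²; r = 0.0552 m.
v = 4.568 m/s
4.568 m/s × (1 km/h / 0.2778 m/s) = 16.44 km/h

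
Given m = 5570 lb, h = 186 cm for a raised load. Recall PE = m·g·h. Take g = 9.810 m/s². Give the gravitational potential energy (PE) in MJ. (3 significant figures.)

0.0461 MJ

PE is given directly by: PE = mgh.
m = 5570 lb = 2527 kg; h = 186 cm = 1.860 m; g = 9.810 m/s².
PE = 46100 J
46100 J × (1 MJ / 1.000×10^6 J) = 0.04610 MJ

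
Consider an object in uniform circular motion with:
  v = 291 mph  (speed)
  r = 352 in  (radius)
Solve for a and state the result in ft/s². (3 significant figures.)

6210 ft/s²

Directly: a = v²/r.
v = 291 mph = 130.1 m/s; r = 352 in = 8.941 m.
a = 1893 m/s²
1893 m/s² × (1 ft/s² / 0.3048 m/s²) = 6210 ft/s²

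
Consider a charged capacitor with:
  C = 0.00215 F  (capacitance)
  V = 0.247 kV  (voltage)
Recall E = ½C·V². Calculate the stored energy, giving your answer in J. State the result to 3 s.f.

65.6 J

E is given directly by: E = ½CV².
C = 0.00215 F; V = 0.247 kV = 247.0 V.
E = 65.58 J  (the unit combination reduces to kg·m²/s² = J)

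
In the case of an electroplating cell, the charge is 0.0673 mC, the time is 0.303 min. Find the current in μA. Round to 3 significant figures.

Rearranging: I = q/t.
q = 0.0673 mC = 6.730×10^-5 C; t = 0.303 min = 18.18 s.
I = 3.702×10^-6 A
3.702×10^-6 A × (1 μA / 1.000×10^-6 A) = 3.702 μA

3.70 μA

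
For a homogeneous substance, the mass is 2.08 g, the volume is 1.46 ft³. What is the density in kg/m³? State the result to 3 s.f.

0.0503 kg/m³

Directly: ρ = m/V.
m = 2.08 g = 0.002080 kg; V = 1.46 ft³ = 0.04134 m³.
ρ = 0.05031 kg/m³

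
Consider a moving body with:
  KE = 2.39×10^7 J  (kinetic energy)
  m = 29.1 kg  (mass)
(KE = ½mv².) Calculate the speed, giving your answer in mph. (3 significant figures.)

2870 mph

Rearranging KE = ½mv² for v: v = √(2·KE/m).
KE = 2.39×10^7 J; m = 29.1 kg.
v = 1282 m/s
1282 m/s × (1 mph / 0.4470 m/s) = 2867 mph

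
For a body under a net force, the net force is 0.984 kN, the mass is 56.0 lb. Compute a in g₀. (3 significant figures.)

From Newton's second law: a = F/m.
F = 0.984 kN = 984.0 N; m = 56.0 lb = 25.40 kg.
a = 38.74 m/s²
38.74 m/s² × (1 g₀ / 9.807 m/s²) = 3.950 g₀

3.95 g₀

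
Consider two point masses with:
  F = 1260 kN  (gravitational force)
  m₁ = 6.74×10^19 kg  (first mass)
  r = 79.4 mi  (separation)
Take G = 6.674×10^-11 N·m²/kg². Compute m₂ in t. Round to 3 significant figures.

Rearranging F = G·m₁·m₂/r² for m₂: m₂ = F·r²/(G·m₁).
F = 1260 kN = 1.260×10^6 N; m₁ = 6.74×10^19 kg; r = 79.4 mi = 1.278×10^5 m; G = 6.674×10^-11 N·m²/kg².
m₂ = 4.574×10^6 kg
4.574×10^6 kg × (1 t / 1000 kg) = 4574 t

4570 t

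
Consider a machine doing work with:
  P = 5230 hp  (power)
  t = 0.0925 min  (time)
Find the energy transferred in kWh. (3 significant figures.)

6.01 kWh

Rearranging: W = P·t.
P = 5230 hp = 3.900×10^6 W; t = 0.0925 min = 5.550 s.
W = 2.165×10^7 J
2.165×10^7 J × (1 kWh / 3.600×10^6 J) = 6.013 kWh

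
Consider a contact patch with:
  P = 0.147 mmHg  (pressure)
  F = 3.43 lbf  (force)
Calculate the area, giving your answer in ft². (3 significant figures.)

8.38 ft²

Rearranging P = F/A for A: A = F/P.
P = 0.147 mmHg = 19.60 Pa; F = 3.43 lbf = 15.26 N.
A = 0.7785 m²
0.7785 m² × (1 ft² / 0.09290 m²) = 8.380 ft²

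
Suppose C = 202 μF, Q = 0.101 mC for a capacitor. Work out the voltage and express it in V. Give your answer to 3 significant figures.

0.500 V

Rearranging: V = Q/C.
C = 202 μF = 2.020×10^-4 F; Q = 0.101 mC = 1.010×10^-4 C.
V = 0.5000 V  (the unit combination reduces to kg·m²/(A·s³) = V)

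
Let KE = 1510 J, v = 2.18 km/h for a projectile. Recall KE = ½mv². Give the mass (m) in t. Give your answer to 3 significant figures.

Rearranging KE = ½mv² for m: m = 2·KE/v².
KE = 1510 J; v = 2.18 km/h = 0.6056 m/s.
m = 8236 kg
8236 kg × (1 t / 1000 kg) = 8.236 t

8.24 t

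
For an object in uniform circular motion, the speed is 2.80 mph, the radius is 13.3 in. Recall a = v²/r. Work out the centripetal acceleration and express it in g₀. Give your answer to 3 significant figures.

0.473 g₀

a is given directly by: a = v²/r.
v = 2.80 mph = 1.252 m/s; r = 13.3 in = 0.3378 m.
a = 4.638 m/s²
4.638 m/s² × (1 g₀ / 9.807 m/s²) = 0.4729 g₀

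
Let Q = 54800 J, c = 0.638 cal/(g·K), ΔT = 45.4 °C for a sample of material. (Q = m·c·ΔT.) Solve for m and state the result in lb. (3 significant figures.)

Rearranging Q = m·c·ΔT for m: m = Q/(c·ΔT).
Q = 54800 J; c = 0.638 cal/(g·K) = 2669 J/(kg·K); ΔT = 45.4 °C = 45.40 K.
m = 0.4522 kg
0.4522 kg × (1 lb / 0.4536 kg) = 0.9969 lb

0.997 lb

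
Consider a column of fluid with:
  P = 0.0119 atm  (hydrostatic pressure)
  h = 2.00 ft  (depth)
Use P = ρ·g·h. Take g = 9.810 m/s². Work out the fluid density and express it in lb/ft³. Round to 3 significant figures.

12.6 lb/ft³

Rearranging: ρ = P/(g·h).
P = 0.0119 atm = 1206 Pa; h = 2.00 ft = 0.6096 m; g = 9.810 m/s².
ρ = 201.6 kg/m³
201.6 kg/m³ × (1 lb/ft³ / 16.02 kg/m³) = 12.59 lb/ft³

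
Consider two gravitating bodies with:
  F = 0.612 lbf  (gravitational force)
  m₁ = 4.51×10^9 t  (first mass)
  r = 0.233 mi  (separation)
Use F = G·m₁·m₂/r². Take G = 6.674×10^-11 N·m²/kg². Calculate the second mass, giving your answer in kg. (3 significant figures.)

From Newton's law of gravitation: m₂ = F·r²/(G·m₁).
F = 0.612 lbf = 2.722 N; m₁ = 4.51×10^9 t = 4.510×10^12 kg; r = 0.233 mi = 375.0 m; G = 6.674×10^-11 N·m²/kg².
m₂ = 1272 kg

1270 kg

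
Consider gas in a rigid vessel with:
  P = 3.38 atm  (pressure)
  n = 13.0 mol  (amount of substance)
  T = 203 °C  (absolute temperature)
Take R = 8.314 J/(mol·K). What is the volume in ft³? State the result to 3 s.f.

Rearranging: V = nRT/P.
P = 3.38 atm = 3.425×10^5 Pa; n = 13.0 mol; T = 203 °C = 476.1 K; R = 8.314 J/(mol·K).
V = 0.1503 m³
0.1503 m³ × (1 ft³ / 0.02832 m³) = 5.307 ft³

5.31 ft³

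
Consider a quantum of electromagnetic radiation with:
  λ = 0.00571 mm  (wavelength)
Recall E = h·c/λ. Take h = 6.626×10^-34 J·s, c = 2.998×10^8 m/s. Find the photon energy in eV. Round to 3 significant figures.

Directly: E = hc/λ.
λ = 0.00571 mm = 5.710×10^-6 m; h = 6.626×10^-34 J·s; c = 2.998×10^8 m/s.
E = 3.479×10^-20 J
3.479×10^-20 J × (1 eV / 1.602×10^-19 J) = 0.2171 eV

0.217 eV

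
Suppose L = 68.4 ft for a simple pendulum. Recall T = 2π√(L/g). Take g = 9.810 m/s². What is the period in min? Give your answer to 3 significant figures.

0.153 min

T is given directly by: T = 2π√(L/g).
L = 68.4 ft = 20.85 m; g = 9.810 m/s².
T = 9.160 s
9.160 s × (1 min / 60.00 s) = 0.1527 min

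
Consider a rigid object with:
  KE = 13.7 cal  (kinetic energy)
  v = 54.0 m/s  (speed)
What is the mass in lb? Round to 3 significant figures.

0.0867 lb

Rearranging KE = ½mv² for m: m = 2·KE/v².
KE = 13.7 cal = 57.32 J; v = 54.0 m/s.
m = 0.03931 kg
0.03931 kg × (1 lb / 0.4536 kg) = 0.08667 lb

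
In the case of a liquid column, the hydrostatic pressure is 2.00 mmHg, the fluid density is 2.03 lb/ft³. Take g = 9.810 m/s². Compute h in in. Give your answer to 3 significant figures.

Rearranging: h = P/(ρ·g).
P = 2.00 mmHg = 266.6 Pa; ρ = 2.03 lb/ft³ = 32.52 kg/m³; g = 9.810 m/s².
h = 0.8359 m
0.8359 m × (1 in / 0.02540 m) = 32.91 in

32.9 in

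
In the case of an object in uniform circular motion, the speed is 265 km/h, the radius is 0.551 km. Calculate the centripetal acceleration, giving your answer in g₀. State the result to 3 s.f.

1.00 g₀

a is given directly by: a = v²/r.
v = 265 km/h = 73.61 m/s; r = 0.551 km = 551.0 m.
a = 9.834 m/s²
9.834 m/s² × (1 g₀ / 9.807 m/s²) = 1.003 g₀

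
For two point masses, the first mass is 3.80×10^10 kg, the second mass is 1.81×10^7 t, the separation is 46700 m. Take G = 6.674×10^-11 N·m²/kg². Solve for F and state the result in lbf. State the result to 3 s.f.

4.73 lbf

From Newton's law of gravitation: F = Gm₁m₂/r².
m₁ = 3.80×10^10 kg; m₂ = 1.81×10^7 t = 1.810×10^10 kg; r = 46700 m; G = 6.674×10^-11 N·m²/kg².
F = 21.05 N
21.05 N × (1 lbf / 4.448 N) = 4.732 lbf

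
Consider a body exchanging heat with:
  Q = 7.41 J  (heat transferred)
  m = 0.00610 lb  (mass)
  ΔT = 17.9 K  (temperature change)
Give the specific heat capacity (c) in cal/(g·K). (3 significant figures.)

0.0358 cal/(g·K)

Solving Q = m·c·ΔT for c: c = Q/(m·ΔT).
Q = 7.41 J; m = 0.00610 lb = 0.002767 kg; ΔT = 17.9 K.
c = 149.6 J/(kg·K)
149.6 J/(kg·K) × (1 cal/(g·K) / 4184 J/(kg·K)) = 0.03576 cal/(g·K)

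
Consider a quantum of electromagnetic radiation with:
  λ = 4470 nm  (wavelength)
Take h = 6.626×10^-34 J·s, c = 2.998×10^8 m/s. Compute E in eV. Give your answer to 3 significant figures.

0.277 eV

Directly: E = hc/λ.
λ = 4470 nm = 4.470×10^-6 m; h = 6.626×10^-34 J·s; c = 2.998×10^8 m/s.
E = 4.444×10^-20 J
4.444×10^-20 J × (1 eV / 1.602×10^-19 J) = 0.2774 eV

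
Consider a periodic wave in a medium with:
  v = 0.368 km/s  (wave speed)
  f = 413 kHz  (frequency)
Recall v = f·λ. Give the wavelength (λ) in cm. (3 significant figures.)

Rearranging v = f·λ for λ: λ = v/f.
v = 0.368 km/s = 368.0 m/s; f = 413 kHz = 4.130×10^5 Hz.
λ = 8.910×10^-4 m
8.910×10^-4 m × (1 cm / 0.01000 m) = 0.08910 cm

0.0891 cm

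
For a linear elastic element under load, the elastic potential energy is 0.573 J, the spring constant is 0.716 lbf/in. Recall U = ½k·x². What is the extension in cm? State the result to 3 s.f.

Rearranging: x = √(2U/k).
U = 0.573 J; k = 0.716 lbf/in = 125.4 N/m.
x = 0.09560 m
0.09560 m × (1 cm / 0.01000 m) = 9.560 cm

9.56 cm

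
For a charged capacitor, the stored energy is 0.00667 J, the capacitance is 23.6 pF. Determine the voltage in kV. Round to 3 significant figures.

23.8 kV

Rearranging E = ½C·V² for V: V = √(2E/C).
E = 0.00667 J; C = 23.6 pF = 2.360×10^-11 F.
V = 23775 V  (the unit combination reduces to kg·m²/(A·s³) = V)
23775 V × (1 kV / 1000 V) = 23.78 kV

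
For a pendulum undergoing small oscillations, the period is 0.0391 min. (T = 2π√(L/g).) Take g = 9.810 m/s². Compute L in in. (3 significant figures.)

53.8 in

Rearranging T = 2π√(L/g) for L: L = g·(T/2π)².
T = 0.0391 min = 2.346 s; g = 9.810 m/s².
L = 1.368 m
1.368 m × (1 in / 0.02540 m) = 53.84 in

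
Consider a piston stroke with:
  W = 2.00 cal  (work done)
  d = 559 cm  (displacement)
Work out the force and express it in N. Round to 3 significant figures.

Solving W = F·d for F: F = W/d.
W = 2.00 cal = 8.368 J; d = 559 cm = 5.590 m.
F = 1.497 N

1.50 N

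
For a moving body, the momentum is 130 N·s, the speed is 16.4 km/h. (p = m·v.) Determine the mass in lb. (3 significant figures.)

Solving p = m·v for m: m = p/v.
p = 130 N·s = 130.0 kg·m/s; v = 16.4 km/h = 4.556 m/s.
m = 28.54 kg
28.54 kg × (1 lb / 0.4536 kg) = 62.91 lb

62.9 lb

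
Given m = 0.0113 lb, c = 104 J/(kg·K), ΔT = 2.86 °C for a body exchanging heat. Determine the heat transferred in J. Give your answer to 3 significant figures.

Q is given directly by: Q = mcΔT.
m = 0.0113 lb = 0.005126 kg; c = 104 J/(kg·K); ΔT = 2.86 °C = 2.860 K.
Q = 1.525 J

1.52 J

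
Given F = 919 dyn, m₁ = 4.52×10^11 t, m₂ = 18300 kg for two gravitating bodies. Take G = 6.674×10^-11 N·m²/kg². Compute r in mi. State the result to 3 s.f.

From Newton's law of gravitation: r = √(G·m₁m₂/F).
F = 919 dyn = 0.009190 N; m₁ = 4.52×10^11 t = 4.520×10^14 kg; m₂ = 18300 kg; G = 6.674×10^-11 N·m²/kg².
r = 2.451×10^5 m
2.451×10^5 m × (1 mi / 1609 m) = 152.3 mi

152 mi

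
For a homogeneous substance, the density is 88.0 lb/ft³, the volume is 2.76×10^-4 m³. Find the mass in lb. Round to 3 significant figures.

0.858 lb

Rearranging ρ = m/V for m: m = ρV.
ρ = 88.0 lb/ft³ = 1410 kg/m³; V = 2.76×10^-4 m³.
m = 0.3891 kg
0.3891 kg × (1 lb / 0.4536 kg) = 0.8577 lb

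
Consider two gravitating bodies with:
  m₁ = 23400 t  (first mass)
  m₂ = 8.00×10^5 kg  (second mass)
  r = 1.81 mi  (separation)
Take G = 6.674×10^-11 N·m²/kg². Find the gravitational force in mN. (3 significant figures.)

0.147 mN

Directly: F = Gm₁m₂/r².
m₁ = 23400 t = 2.340×10^7 kg; m₂ = 8.00×10^5 kg; r = 1.81 mi = 2913 m; G = 6.674×10^-11 N·m²/kg².
F = 1.472×10^-4 N
1.472×10^-4 N × (1 mN / 0.001000 N) = 0.1472 mN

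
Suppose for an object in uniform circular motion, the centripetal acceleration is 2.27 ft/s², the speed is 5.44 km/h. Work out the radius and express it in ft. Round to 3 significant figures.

Rearranging: r = v²/a.
a = 2.27 ft/s² = 0.6919 m/s²; v = 5.44 km/h = 1.511 m/s.
r = 3.300 m
3.300 m × (1 ft / 0.3048 m) = 10.83 ft

10.8 ft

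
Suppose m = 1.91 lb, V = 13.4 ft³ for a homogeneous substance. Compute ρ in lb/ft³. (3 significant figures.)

ρ is given directly by: ρ = m/V.
m = 1.91 lb = 0.8664 kg; V = 13.4 ft³ = 0.3794 m³.
ρ = 2.283 kg/m³
2.283 kg/m³ × (1 lb/ft³ / 16.02 kg/m³) = 0.1425 lb/ft³

0.143 lb/ft³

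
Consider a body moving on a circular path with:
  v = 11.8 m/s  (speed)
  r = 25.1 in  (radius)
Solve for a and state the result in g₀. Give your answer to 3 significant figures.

Directly: a = v²/r.
v = 11.8 m/s; r = 25.1 in = 0.6375 m.
a = 218.4 m/s²
218.4 m/s² × (1 g₀ / 9.807 m/s²) = 22.27 g₀

22.3 g₀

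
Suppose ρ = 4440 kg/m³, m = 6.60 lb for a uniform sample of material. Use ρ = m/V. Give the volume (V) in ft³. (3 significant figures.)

0.0238 ft³

Solving ρ = m/V for V: V = m/ρ.
ρ = 4440 kg/m³; m = 6.60 lb = 2.994 kg.
V = 6.743×10^-4 m³
6.743×10^-4 m³ × (1 ft³ / 0.02832 m³) = 0.02381 ft³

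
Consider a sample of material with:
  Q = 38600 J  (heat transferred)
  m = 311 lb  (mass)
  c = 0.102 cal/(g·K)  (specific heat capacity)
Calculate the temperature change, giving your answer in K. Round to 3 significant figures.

0.641 K

Rearranging: ΔT = Q/(m·c).
Q = 38600 J; m = 311 lb = 141.1 kg; c = 0.102 cal/(g·K) = 426.8 J/(kg·K).
ΔT = 0.6412 K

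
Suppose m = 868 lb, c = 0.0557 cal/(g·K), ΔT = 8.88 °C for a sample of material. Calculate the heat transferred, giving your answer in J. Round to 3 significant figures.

8.15×10^5 J

Q is given directly by: Q = mcΔT.
m = 868 lb = 393.7 kg; c = 0.0557 cal/(g·K) = 233.0 J/(kg·K); ΔT = 8.88 °C = 8.880 K.
Q = 8.148×10^5 J  (the unit combination reduces to kg·m²/s² = J)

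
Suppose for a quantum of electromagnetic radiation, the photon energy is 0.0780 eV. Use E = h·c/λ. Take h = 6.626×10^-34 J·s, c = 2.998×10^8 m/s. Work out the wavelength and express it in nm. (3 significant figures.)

15900 nm

Rearranging E = h·c/λ for λ: λ = hc/E.
E = 0.0780 eV = 1.250×10^-20 J; h = 6.626×10^-34 J·s; c = 2.998×10^8 m/s.
λ = 1.590×10^-5 m
1.590×10^-5 m × (1 nm / 1.000×10^-9 m) = 15896 nm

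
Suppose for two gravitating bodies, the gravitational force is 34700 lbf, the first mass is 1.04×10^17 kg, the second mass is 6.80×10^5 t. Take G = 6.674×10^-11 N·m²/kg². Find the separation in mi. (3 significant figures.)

109 mi

From Newton's law of gravitation: r = √(G·m₁m₂/F).
F = 34700 lbf = 1.544×10^5 N; m₁ = 1.04×10^17 kg; m₂ = 6.80×10^5 t = 6.800×10^8 kg; G = 6.674×10^-11 N·m²/kg².
r = 1.749×10^5 m
1.749×10^5 m × (1 mi / 1609 m) = 108.7 mi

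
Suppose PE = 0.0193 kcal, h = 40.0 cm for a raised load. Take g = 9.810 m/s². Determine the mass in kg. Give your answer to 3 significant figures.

20.6 kg

Rearranging: m = PE/(g·h).
PE = 0.0193 kcal = 80.75 J; h = 40.0 cm = 0.4000 m; g = 9.810 m/s².
m = 20.58 kg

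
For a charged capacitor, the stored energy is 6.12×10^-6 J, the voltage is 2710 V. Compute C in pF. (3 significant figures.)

1.67 pF

Rearranging: C = 2E/V².
E = 6.12×10^-6 J; V = 2710 V.
C = 1.667×10^-12 F
1.667×10^-12 F × (1 pF / 1.000×10^-12 F) = 1.667 pF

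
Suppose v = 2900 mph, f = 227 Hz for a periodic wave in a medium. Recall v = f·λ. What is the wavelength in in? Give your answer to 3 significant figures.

Rearranging v = f·λ for λ: λ = v/f.
v = 2900 mph = 1296 m/s; f = 227 Hz.
λ = 5.711 m
5.711 m × (1 in / 0.02540 m) = 224.8 in

225 in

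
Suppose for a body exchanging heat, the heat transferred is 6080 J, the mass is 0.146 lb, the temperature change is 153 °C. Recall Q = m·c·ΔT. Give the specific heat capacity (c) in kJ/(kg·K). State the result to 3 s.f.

Rearranging: c = Q/(m·ΔT).
Q = 6080 J; m = 0.146 lb = 0.06622 kg; ΔT = 153 °C = 153.0 K.
c = 600.1 J/(kg·K)
600.1 J/(kg·K) × (1 kJ/(kg·K) / 1000 J/(kg·K)) = 0.6001 kJ/(kg·K)

0.600 kJ/(kg·K)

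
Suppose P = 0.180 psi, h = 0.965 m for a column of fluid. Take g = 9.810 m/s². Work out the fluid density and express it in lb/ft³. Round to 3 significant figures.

8.18 lb/ft³

Rearranging P = ρ·g·h for ρ: ρ = P/(g·h).
P = 0.180 psi = 1241 Pa; h = 0.965 m; g = 9.810 m/s².
ρ = 131.1 kg/m³
131.1 kg/m³ × (1 lb/ft³ / 16.02 kg/m³) = 8.184 lb/ft³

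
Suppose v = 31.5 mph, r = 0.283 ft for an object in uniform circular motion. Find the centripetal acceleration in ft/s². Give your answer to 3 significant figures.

Directly: a = v²/r.
v = 31.5 mph = 14.08 m/s; r = 0.283 ft = 0.08626 m.
a = 2299 m/s²
2299 m/s² × (1 ft/s² / 0.3048 m/s²) = 7542 ft/s²

7540 ft/s²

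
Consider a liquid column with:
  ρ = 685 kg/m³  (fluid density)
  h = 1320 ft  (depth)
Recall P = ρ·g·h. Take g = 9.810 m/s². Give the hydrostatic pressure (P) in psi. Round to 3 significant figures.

P is given directly by: P = ρgh.
ρ = 685 kg/m³; h = 1320 ft = 402.3 m; g = 9.810 m/s².
P = 2.704×10^6 Pa  (the unit combination reduces to kg/(m·s²) = Pa)
2.704×10^6 Pa × (1 psi / 6895 Pa) = 392.1 psi

392 psi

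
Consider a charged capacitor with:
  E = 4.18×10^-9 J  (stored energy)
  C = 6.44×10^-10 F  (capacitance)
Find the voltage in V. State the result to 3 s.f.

Rearranging E = ½C·V² for V: V = √(2E/C).
E = 4.18×10^-9 J; C = 6.44×10^-10 F.
V = 3.603 V

3.60 V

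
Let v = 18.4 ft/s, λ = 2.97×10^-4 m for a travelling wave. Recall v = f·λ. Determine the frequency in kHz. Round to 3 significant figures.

18.9 kHz

Rearranging: f = v/λ.
v = 18.4 ft/s = 5.608 m/s; λ = 2.97×10^-4 m.
f = 18883 Hz
18883 Hz × (1 kHz / 1000 Hz) = 18.88 kHz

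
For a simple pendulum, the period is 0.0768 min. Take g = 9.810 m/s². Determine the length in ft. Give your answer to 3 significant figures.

Rearranging T = 2π√(L/g) for L: L = g·(T/2π)².
T = 0.0768 min = 4.608 s; g = 9.810 m/s².
L = 5.276 m
5.276 m × (1 ft / 0.3048 m) = 17.31 ft

17.3 ft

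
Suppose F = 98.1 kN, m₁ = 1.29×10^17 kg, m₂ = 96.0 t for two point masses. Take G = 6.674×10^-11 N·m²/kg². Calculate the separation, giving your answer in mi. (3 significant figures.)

1.80 mi

From Newton's law of gravitation: r = √(G·m₁m₂/F).
F = 98.1 kN = 98100 N; m₁ = 1.29×10^17 kg; m₂ = 96.0 t = 96000 kg; G = 6.674×10^-11 N·m²/kg².
r = 2903 m
2903 m × (1 mi / 1609 m) = 1.804 mi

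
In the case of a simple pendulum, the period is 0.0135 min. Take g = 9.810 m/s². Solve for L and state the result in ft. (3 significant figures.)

0.535 ft

Rearranging: L = g·(T/2π)².
T = 0.0135 min = 0.8100 s; g = 9.810 m/s².
L = 0.1630 m
0.1630 m × (1 ft / 0.3048 m) = 0.5349 ft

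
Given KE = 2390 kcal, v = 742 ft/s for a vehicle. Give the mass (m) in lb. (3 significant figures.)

Solving KE = ½mv² for m: m = 2·KE/v².
KE = 2390 kcal = 10.000×10^6 J; v = 742 ft/s = 226.2 m/s.
m = 391.0 kg
391.0 kg × (1 lb / 0.4536 kg) = 862.0 lb

862 lb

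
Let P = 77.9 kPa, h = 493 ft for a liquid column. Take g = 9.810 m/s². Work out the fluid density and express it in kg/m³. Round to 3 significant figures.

52.8 kg/m³

Rearranging: ρ = P/(g·h).
P = 77.9 kPa = 77900 Pa; h = 493 ft = 150.3 m; g = 9.810 m/s².
ρ = 52.85 kg/m³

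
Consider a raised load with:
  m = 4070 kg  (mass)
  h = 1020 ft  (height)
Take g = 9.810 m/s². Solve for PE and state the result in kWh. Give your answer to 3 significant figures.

3.45 kWh

PE is given directly by: PE = mgh.
m = 4070 kg; h = 1020 ft = 310.9 m; g = 9.810 m/s².
PE = 1.241×10^7 J
1.241×10^7 J × (1 kWh / 3.600×10^6 J) = 3.448 kWh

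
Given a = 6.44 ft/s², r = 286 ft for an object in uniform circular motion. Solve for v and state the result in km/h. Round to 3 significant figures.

Rearranging a = v²/r for v: v = √(a·r).
a = 6.44 ft/s² = 1.963 m/s²; r = 286 ft = 87.17 m.
v = 13.08 m/s
13.08 m/s × (1 km/h / 0.2778 m/s) = 47.09 km/h

47.1 km/h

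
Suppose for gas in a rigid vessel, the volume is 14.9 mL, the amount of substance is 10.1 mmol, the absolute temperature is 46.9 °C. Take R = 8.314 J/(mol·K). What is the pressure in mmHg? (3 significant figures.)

13500 mmHg

From the ideal-gas law: P = nRT/V.
V = 14.9 mL = 1.490×10^-5 m³; n = 10.1 mmol = 0.01010 mol; T = 46.9 °C = 320.0 K; R = 8.314 J/(mol·K).
P = 1.804×10^6 Pa
1.804×10^6 Pa × (1 mmHg / 133.3 Pa) = 13529 mmHg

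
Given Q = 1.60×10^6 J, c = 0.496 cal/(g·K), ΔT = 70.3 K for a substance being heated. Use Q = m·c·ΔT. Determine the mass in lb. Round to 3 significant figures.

24.2 lb

Rearranging Q = m·c·ΔT for m: m = Q/(c·ΔT).
Q = 1.60×10^6 J; c = 0.496 cal/(g·K) = 2075 J/(kg·K); ΔT = 70.3 K.
m = 10.97 kg
10.97 kg × (1 lb / 0.4536 kg) = 24.18 lb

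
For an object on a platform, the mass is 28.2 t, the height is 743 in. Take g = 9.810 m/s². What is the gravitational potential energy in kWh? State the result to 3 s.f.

1.45 kWh

Directly: PE = mgh.
m = 28.2 t = 28200 kg; h = 743 in = 18.87 m; g = 9.810 m/s².
PE = 5.221×10^6 J
5.221×10^6 J × (1 kWh / 3.600×10^6 J) = 1.450 kWh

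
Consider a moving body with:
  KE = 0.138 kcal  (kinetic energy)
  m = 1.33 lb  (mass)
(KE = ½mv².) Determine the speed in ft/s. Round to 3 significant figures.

Solving KE = ½mv² for v: v = √(2·KE/m).
KE = 0.138 kcal = 577.4 J; m = 1.33 lb = 0.6033 kg.
v = 43.75 m/s
43.75 m/s × (1 ft/s / 0.3048 m/s) = 143.5 ft/s

144 ft/s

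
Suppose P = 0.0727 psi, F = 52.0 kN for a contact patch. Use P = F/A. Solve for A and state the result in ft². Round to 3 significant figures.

Rearranging P = F/A for A: A = F/P.
P = 0.0727 psi = 501.2 Pa; F = 52.0 kN = 52000 N.
A = 103.7 m²
103.7 m² × (1 ft² / 0.09290 m²) = 1117 ft²

1120 ft²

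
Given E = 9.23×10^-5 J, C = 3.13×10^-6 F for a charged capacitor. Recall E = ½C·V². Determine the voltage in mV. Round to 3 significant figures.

7680 mV

Solving E = ½C·V² for V: V = √(2E/C).
E = 9.23×10^-5 J; C = 3.13×10^-6 F.
V = 7.680 V  (the unit combination reduces to kg·m²/(A·s³) = V)
7.680 V × (1 mV / 0.001000 V) = 7680 mV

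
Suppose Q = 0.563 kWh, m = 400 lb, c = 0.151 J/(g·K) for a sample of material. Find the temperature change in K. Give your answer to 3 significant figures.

74.0 K

Rearranging Q = m·c·ΔT for ΔT: ΔT = Q/(m·c).
Q = 0.563 kWh = 2.027×10^6 J; m = 400 lb = 181.4 kg; c = 0.151 J/(g·K) = 151.0 J/(kg·K).
ΔT = 73.98 K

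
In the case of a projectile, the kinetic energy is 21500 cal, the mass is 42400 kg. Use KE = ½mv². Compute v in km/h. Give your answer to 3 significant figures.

Rearranging KE = ½mv² for v: v = √(2·KE/m).
KE = 21500 cal = 89956 J; m = 42400 kg.
v = 2.060 m/s
2.060 m/s × (1 km/h / 0.2778 m/s) = 7.416 km/h

7.42 km/h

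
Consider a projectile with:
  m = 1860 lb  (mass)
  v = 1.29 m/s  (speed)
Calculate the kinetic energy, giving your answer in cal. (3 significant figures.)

168 cal

Directly: KE = ½mv².
m = 1860 lb = 843.7 kg; v = 1.29 m/s.
KE = 702.0 J
702.0 J × (1 cal / 4.184 J) = 167.8 cal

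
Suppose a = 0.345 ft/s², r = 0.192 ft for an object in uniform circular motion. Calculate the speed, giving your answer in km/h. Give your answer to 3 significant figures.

Rearranging a = v²/r for v: v = √(a·r).
a = 0.345 ft/s² = 0.1052 m/s²; r = 0.192 ft = 0.05852 m.
v = 0.07845 m/s
0.07845 m/s × (1 km/h / 0.2778 m/s) = 0.2824 km/h

0.282 km/h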